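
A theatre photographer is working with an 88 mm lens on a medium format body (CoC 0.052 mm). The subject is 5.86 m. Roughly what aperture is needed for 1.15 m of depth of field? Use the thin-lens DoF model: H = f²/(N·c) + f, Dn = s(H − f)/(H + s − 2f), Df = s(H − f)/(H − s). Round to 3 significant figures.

f/2.51

Write h = H − f = f²/(N·c). The thin-lens limits are Dn = s·h/(h + (s−f)) and Df = s·h/(h − (s−f)), so DoF = Df − Dn = 2·s·(s−f)·h / (h² − (s−f)²).
That is a quadratic in h: DoF·h² − 2·s·(s−f)·h − DoF·(s−f)² = 0 ⇒ h = (s−f)·(s + √(s² + DoF²)) / DoF = 5772 × (5860 + √(5860² + 1150²)) / 1150 = 5772 × (5860 + 5971.78) / 1150 ≈ 59385 mm.
Then N = f²/(c·h) = 88² / (0.052 × 59385) = 7744 / 3088.0 ≈ 2.51.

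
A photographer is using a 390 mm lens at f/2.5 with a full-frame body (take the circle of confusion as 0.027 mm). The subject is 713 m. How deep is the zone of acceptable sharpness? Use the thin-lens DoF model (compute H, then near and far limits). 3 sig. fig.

Hyperfocal distance H = f²/(N·c) + f = 390²/(2.5 × 0.027) + 390 = 152100/0.0675 + 390 ≈ 2253723.3 mm ≈ 2254 m.
Near limit Dn = s·(H − f)/(H + s − 2f) = 713000 × (2253723.3 − 390) / (2253723.3 + 713000 − 2 × 390) = 713000 × 2253333.3 / 2965943.3 ≈ 541692 mm.
Far limit Df = s·(H − f)/(H − s) = 713000 × (2253723.3 − 390) / (2253723.3 − 713000) = 713000 × 2253333.3 / 1540723.3 ≈ 1042774 mm.
Depth of field = Df − Dn = 1042774 − 541692 ≈ 501082 mm ≈ 501 m.

501 m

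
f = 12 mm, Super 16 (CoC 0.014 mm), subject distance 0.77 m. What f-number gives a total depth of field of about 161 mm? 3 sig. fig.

f/1.40

Write h = H − f = f²/(N·c). The thin-lens limits are Dn = s·h/(h + (s−f)) and Df = s·h/(h − (s−f)), so DoF = Df − Dn = 2·s·(s−f)·h / (h² − (s−f)²).
That is a quadratic in h: DoF·h² − 2·s·(s−f)·h − DoF·(s−f)² = 0 ⇒ h = (s−f)·(s + √(s² + DoF²)) / DoF = 758 × (770 + √(770² + 161²)) / 161 = 758 × (770 + 786.652) / 161 ≈ 7328.8 mm.
Then N = f²/(c·h) = 12² / (0.014 × 7328.8) = 144 / 102.60 ≈ 1.40.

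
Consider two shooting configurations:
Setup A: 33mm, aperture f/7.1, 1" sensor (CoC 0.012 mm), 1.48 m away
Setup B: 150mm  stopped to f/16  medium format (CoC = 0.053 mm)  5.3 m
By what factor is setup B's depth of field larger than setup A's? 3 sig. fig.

6.30

Setup A: H = 33²/(7.1×0.012) + 33 ≈ 12814.7 mm; DoF = Df − Dn = 1668.94 − 1329.49 ≈ 339.45 mm.
Setup B: H = 150²/(16×0.053) + 150 ≈ 26683.0 mm; DoF = Df − Dn = 6576.5 − 4438.5 ≈ 2138.0 mm.
Ratio = 2138.0 / 339.45 ≈ 6.30.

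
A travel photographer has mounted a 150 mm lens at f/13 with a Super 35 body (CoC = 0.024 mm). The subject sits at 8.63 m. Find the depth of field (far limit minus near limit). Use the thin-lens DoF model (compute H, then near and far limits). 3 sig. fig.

Hyperfocal distance H = f²/(N·c) + f = 150²/(13 × 0.024) + 150 = 22500/0.312 + 150 ≈ 72265.4 mm ≈ 72.27 m.
Near limit Dn = s·(H − f)/(H + s − 2f) = 8630 × (72265.4 − 150) / (72265.4 + 8630 − 2 × 150) = 8630 × 72115.4 / 80595.4 ≈ 7722.0 mm.
Far limit Df = s·(H − f)/(H − s) = 8630 × (72265.4 − 150) / (72265.4 − 8630) = 8630 × 72115.4 / 63635.4 ≈ 9780.0 mm.
Depth of field = Df − Dn = 9780.0 − 7722.0 ≈ 2058.0 mm ≈ 2.06 m.

2.06 m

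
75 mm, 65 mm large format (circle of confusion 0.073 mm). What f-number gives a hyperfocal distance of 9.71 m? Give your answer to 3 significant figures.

Rearrange H = f²/(N·c) + f for N: N = f² / ((H − f)·c).
N = 75² / ((9710 − 75) × 0.073) = 5625 / 703.4 ≈ 8.

f/8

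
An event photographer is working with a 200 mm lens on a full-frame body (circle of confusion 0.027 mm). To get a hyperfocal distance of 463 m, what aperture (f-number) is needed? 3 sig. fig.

f/3.20

Rearrange H = f²/(N·c) + f for N: N = f² / ((H − f)·c).
N = 200² / ((463000 − 200) × 0.027) = 40000 / 12496 ≈ 3.20.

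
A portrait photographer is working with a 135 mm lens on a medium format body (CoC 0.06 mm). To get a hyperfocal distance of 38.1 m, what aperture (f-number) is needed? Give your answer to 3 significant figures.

f/8

Rearrange H = f²/(N·c) + f for N: N = f² / ((H − f)·c).
N = 135² / ((38100 − 135) × 0.06) = 18225 / 2278 ≈ 8.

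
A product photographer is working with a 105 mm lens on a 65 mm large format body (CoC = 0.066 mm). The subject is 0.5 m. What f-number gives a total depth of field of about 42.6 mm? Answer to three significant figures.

f/18

Write h = H − f = f²/(N·c). The thin-lens limits are Dn = s·h/(h + (s−f)) and Df = s·h/(h − (s−f)), so DoF = Df − Dn = 2·s·(s−f)·h / (h² − (s−f)²).
That is a quadratic in h: DoF·h² − 2·s·(s−f)·h − DoF·(s−f)² = 0 ⇒ h = (s−f)·(s + √(s² + DoF²)) / DoF = 395 × (500 + √(500² + 42.6²)) / 42.6 = 395 × (500 + 501.811) / 42.6 ≈ 9289.1 mm.
Then N = f²/(c·h) = 105² / (0.066 × 9289.1) = 11025 / 613.08 ≈ 18.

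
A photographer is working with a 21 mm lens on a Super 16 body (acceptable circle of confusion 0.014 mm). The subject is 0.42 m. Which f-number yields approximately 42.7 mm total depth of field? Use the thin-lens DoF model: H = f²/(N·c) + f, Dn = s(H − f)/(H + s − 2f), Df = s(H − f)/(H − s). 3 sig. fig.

Write h = H − f = f²/(N·c). The thin-lens limits are Dn = s·h/(h + (s−f)) and Df = s·h/(h − (s−f)), so DoF = Df − Dn = 2·s·(s−f)·h / (h² − (s−f)²).
That is a quadratic in h: DoF·h² − 2·s·(s−f)·h − DoF·(s−f)² = 0 ⇒ h = (s−f)·(s + √(s² + DoF²)) / DoF = 399 × (420 + √(420² + 42.7²)) / 42.7 = 399 × (420 + 422.165) / 42.7 ≈ 7869.4 mm.
Then N = f²/(c·h) = 21² / (0.014 × 7869.4) = 441 / 110.17 ≈ 4.

f/4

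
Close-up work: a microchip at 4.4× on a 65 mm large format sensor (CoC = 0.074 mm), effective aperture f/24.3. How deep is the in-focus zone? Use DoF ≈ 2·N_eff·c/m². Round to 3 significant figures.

0.186 mm

At magnification m, DoF ≈ 2·N_eff·c/m² = 2 × 24.3 × 0.074 / 4.4² = 3.596 / 19.36 ≈ 0.186 mm.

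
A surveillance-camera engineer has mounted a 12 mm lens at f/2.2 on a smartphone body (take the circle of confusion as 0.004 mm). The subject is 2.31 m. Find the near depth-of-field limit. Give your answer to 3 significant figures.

2.03 m

Hyperfocal distance H = f²/(N·c) + f = 12²/(2.2 × 0.004) + 12 = 144/0.0088 + 12 ≈ 16375.6 mm ≈ 16.38 m.
Near limit Dn = s·(H − f)/(H + s − 2f) = 2310 × (16375.6 − 12) / (16375.6 + 2310 − 2 × 12) = 2310 × 16363.6 / 18661.6 ≈ 2025.5 mm ≈ 2.03 m.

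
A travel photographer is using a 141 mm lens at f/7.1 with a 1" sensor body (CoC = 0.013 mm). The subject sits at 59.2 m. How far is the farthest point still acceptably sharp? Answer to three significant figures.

81.6 m

Hyperfocal distance H = f²/(N·c) + f = 141²/(7.1 × 0.013) + 141 = 19881/0.0923 + 141 ≈ 215536.4 mm ≈ 215.5 m.
Far limit Df = s·(H − f)/(H − s) = 59200 × (215536.4 − 141) / (215536.4 − 59200) = 59200 × 215395.4 / 156336.4 ≈ 81564 mm ≈ 81.6 m.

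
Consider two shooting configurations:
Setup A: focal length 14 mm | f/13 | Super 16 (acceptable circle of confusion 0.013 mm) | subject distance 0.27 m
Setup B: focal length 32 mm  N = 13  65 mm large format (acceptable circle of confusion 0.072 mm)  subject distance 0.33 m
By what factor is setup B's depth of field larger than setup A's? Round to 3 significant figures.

Setup A: H = 14²/(13×0.013) + 14 ≈ 1173.8 mm; DoF = Df − Dn = 346.48 − 221.18 ≈ 125.30 mm.
Setup B: H = 32²/(13×0.072) + 32 ≈ 1126.0 mm; DoF = Df − Dn = 453.54 − 259.35 ≈ 194.19 mm.
Ratio = 194.19 / 125.30 ≈ 1.55.

1.55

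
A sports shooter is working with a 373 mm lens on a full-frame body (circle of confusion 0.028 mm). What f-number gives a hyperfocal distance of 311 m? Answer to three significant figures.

f/16

Rearrange H = f²/(N·c) + f for N: N = f² / ((H − f)·c).
N = 373² / ((311000 − 373) × 0.028) = 139129 / 8698 ≈ 16.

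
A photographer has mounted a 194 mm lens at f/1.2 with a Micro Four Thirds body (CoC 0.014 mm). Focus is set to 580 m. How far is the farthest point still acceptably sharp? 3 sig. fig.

783 m

Hyperfocal distance H = f²/(N·c) + f = 194²/(1.2 × 0.014) + 194 = 37636/0.0168 + 194 ≈ 2240432.1 mm ≈ 2240 m.
Far limit Df = s·(H − f)/(H − s) = 580000 × (2240432.1 − 194) / (2240432.1 − 580000) = 580000 × 2240238.1 / 1660432.1 ≈ 782530 mm ≈ 783 m.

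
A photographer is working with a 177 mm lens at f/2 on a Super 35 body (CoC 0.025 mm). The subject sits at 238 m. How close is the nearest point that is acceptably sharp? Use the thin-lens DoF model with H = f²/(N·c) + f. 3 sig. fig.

Hyperfocal distance H = f²/(N·c) + f = 177²/(2 × 0.025) + 177 = 31329/0.05 + 177 ≈ 626757.0 mm ≈ 626.8 m.
Near limit Dn = s·(H − f)/(H + s − 2f) = 238000 × (626757.0 − 177) / (626757.0 + 238000 − 2 × 177) = 238000 × 626580.0 / 864403.0 ≈ 172519 mm ≈ 173 m.

173 m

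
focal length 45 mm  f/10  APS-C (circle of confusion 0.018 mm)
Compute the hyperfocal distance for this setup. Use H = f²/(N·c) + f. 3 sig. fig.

11.3 m

Hyperfocal distance H = f²/(N·c) + f = 45²/(10 × 0.018) + 45 = 2025/0.18 + 45 ≈ 11295.0 mm ≈ 11.3 m.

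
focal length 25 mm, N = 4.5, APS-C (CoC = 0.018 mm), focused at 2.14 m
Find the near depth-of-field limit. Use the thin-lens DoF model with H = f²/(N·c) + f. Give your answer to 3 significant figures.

1.68 m

Hyperfocal distance H = f²/(N·c) + f = 25²/(4.5 × 0.018) + 25 = 625/0.081 + 25 ≈ 7741.0 mm ≈ 7.741 m.
Near limit Dn = s·(H − f)/(H + s − 2f) = 2140 × (7741.0 − 25) / (7741.0 + 2140 − 2 × 25) = 2140 × 7716.0 / 9831.0 ≈ 1679.6 mm ≈ 1.68 m.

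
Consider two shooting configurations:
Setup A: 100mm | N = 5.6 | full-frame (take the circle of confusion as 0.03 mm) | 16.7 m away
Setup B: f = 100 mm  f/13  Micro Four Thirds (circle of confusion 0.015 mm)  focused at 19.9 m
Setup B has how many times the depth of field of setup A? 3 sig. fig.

1.79

Setup A: H = 100²/(5.6×0.03) + 100 ≈ 59623.8 mm; DoF = Df − Dn = 23158 − 13058 ≈ 10100 mm.
Setup B: H = 100²/(13×0.015) + 100 ≈ 51382.1 mm; DoF = Df − Dn = 32416 − 14357 ≈ 18059 mm.
Ratio = 18059 / 10100 ≈ 1.79.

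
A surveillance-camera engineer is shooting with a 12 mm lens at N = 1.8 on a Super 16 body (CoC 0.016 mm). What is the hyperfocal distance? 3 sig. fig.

5.01 m

Hyperfocal distance H = f²/(N·c) + f = 12²/(1.8 × 0.016) + 12 = 144/0.0288 + 12 ≈ 5012.0 mm ≈ 5.01 m.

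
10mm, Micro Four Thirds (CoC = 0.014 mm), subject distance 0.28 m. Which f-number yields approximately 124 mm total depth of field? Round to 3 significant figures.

Write h = H − f = f²/(N·c). The thin-lens limits are Dn = s·h/(h + (s−f)) and Df = s·h/(h − (s−f)), so DoF = Df − Dn = 2·s·(s−f)·h / (h² − (s−f)²).
That is a quadratic in h: DoF·h² − 2·s·(s−f)·h − DoF·(s−f)² = 0 ⇒ h = (s−f)·(s + √(s² + DoF²)) / DoF = 270 × (280 + √(280² + 124²)) / 124 = 270 × (280 + 306.229) / 124 ≈ 1276.5 mm.
Then N = f²/(c·h) = 10² / (0.014 × 1276.5) = 100 / 17.871 ≈ 5.60.

f/5.60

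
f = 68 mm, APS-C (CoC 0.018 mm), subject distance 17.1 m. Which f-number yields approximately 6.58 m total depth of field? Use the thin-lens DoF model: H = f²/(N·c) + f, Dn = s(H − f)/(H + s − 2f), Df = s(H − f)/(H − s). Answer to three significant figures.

Write h = H − f = f²/(N·c). The thin-lens limits are Dn = s·h/(h + (s−f)) and Df = s·h/(h − (s−f)), so DoF = Df − Dn = 2·s·(s−f)·h / (h² − (s−f)²).
That is a quadratic in h: DoF·h² − 2·s·(s−f)·h − DoF·(s−f)² = 0 ⇒ h = (s−f)·(s + √(s² + DoF²)) / DoF = 17032 × (17100 + √(17100² + 6580²)) / 6580 = 17032 × (17100 + 18322.3) / 6580 ≈ 91689 mm.
Then N = f²/(c·h) = 68² / (0.018 × 91689) = 4624 / 1650.4 ≈ 2.80.

f/2.80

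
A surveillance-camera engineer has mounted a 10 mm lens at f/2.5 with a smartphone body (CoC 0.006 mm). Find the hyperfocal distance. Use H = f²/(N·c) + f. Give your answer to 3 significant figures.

6.68 m

Hyperfocal distance H = f²/(N·c) + f = 10²/(2.5 × 0.006) + 10 = 100/0.015 + 10 ≈ 6676.7 mm ≈ 6.68 m.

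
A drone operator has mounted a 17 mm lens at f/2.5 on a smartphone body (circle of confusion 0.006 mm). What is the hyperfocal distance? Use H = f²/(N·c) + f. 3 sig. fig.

Hyperfocal distance H = f²/(N·c) + f = 17²/(2.5 × 0.006) + 17 = 289/0.015 + 17 ≈ 19283.7 mm ≈ 19.3 m.

19.3 m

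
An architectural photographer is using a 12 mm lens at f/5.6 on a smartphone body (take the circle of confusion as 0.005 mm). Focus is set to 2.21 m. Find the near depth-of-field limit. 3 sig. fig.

Hyperfocal distance H = f²/(N·c) + f = 12²/(5.6 × 0.005) + 12 = 144/0.028 + 12 ≈ 5154.9 mm ≈ 5.155 m.
Near limit Dn = s·(H − f)/(H + s − 2f) = 2210 × (5154.9 − 12) / (5154.9 + 2210 − 2 × 12) = 2210 × 5142.9 / 7340.9 ≈ 1548.3 mm ≈ 1.55 m.

1.55 m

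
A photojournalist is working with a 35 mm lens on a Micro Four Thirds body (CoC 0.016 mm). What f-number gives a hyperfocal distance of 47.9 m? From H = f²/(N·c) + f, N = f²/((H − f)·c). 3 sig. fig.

f/1.60

Rearrange H = f²/(N·c) + f for N: N = f² / ((H − f)·c).
N = 35² / ((47900 − 35) × 0.016) = 1225 / 765.8 ≈ 1.60.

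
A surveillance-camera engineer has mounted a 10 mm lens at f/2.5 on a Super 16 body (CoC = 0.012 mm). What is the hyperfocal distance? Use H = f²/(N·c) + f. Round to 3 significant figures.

3.34 m

Hyperfocal distance H = f²/(N·c) + f = 10²/(2.5 × 0.012) + 10 = 100/0.03 + 10 ≈ 3343.3 mm ≈ 3.34 m.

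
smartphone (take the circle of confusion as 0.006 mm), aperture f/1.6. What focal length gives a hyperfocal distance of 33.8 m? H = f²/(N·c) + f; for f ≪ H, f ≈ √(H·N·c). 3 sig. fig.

From H = f²/(N·c) + f, with f ≪ H: f ≈ √(H·N·c) = √(33800 × 1.6 × 0.006) = √324.48 ≈ 18.01 mm.
The +f correction barely moves this — solving exactly, f² + N·c·f − N·c·H = 0 ⇒ f = (−N·c + √((N·c)² + 4·N·c·H))/2 = (−0.0096 + √1297.9)/2 ≈ 18.009 mm, so f ≈ 18.0 mm.

18.0 mm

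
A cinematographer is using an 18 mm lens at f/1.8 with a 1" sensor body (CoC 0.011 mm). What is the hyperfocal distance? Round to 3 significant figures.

Hyperfocal distance H = f²/(N·c) + f = 18²/(1.8 × 0.011) + 18 = 324/0.0198 + 18 ≈ 16381.6 mm ≈ 16.4 m.

16.4 m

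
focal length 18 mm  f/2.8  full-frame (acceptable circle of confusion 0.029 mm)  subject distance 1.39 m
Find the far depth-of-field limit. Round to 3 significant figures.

2.12 m

Hyperfocal distance H = f²/(N·c) + f = 18²/(2.8 × 0.029) + 18 = 324/0.0812 + 18 ≈ 4008.1 mm ≈ 4.008 m.
Far limit Df = s·(H − f)/(H − s) = 1390 × (4008.1 − 18) / (4008.1 − 1390) = 1390 × 3990.1 / 2618.1 ≈ 2118.4 mm ≈ 2.12 m.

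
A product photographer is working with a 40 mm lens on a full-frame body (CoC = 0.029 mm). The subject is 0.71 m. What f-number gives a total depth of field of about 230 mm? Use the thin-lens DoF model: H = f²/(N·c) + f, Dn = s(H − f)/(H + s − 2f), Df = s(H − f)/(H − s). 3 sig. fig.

f/13

Write h = H − f = f²/(N·c). The thin-lens limits are Dn = s·h/(h + (s−f)) and Df = s·h/(h − (s−f)), so DoF = Df − Dn = 2·s·(s−f)·h / (h² − (s−f)²).
That is a quadratic in h: DoF·h² − 2·s·(s−f)·h − DoF·(s−f)² = 0 ⇒ h = (s−f)·(s + √(s² + DoF²)) / DoF = 670 × (710 + √(710² + 230²)) / 230 = 670 × (710 + 746.324) / 230 ≈ 4242.3 mm.
Then N = f²/(c·h) = 40² / (0.029 × 4242.3) = 1600 / 123.03 ≈ 13.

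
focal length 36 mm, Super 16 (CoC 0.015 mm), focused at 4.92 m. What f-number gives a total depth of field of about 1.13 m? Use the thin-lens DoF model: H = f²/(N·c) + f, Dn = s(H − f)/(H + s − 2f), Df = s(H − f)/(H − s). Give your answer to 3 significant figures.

Write h = H − f = f²/(N·c). The thin-lens limits are Dn = s·h/(h + (s−f)) and Df = s·h/(h − (s−f)), so DoF = Df − Dn = 2·s·(s−f)·h / (h² − (s−f)²).
That is a quadratic in h: DoF·h² − 2·s·(s−f)·h − DoF·(s−f)² = 0 ⇒ h = (s−f)·(s + √(s² + DoF²)) / DoF = 4884 × (4920 + √(4920² + 1130²)) / 1130 = 4884 × (4920 + 5048.10) / 1130 ≈ 43083 mm.
Then N = f²/(c·h) = 36² / (0.015 × 43083) = 1296 / 646.25 ≈ 2.01.

f/2.01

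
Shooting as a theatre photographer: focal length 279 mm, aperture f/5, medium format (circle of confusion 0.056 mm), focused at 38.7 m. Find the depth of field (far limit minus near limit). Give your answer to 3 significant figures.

10.9 m

Hyperfocal distance H = f²/(N·c) + f = 279²/(5 × 0.056) + 279 = 77841/0.28 + 279 ≈ 278282.6 mm ≈ 278.3 m.
Near limit Dn = s·(H − f)/(H + s − 2f) = 38700 × (278282.6 − 279) / (278282.6 + 38700 − 2 × 279) = 38700 × 278003.6 / 316424.6 ≈ 34001 mm.
Far limit Df = s·(H − f)/(H − s) = 38700 × (278282.6 − 279) / (278282.6 − 38700) = 38700 × 278003.6 / 239582.6 ≈ 44906 mm.
Depth of field = Df − Dn = 44906 − 34001 ≈ 10905 mm ≈ 10.9 m.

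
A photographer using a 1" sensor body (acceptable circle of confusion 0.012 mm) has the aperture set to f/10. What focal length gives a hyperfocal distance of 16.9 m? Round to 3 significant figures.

From H = f²/(N·c) + f, with f ≪ H: f ≈ √(H·N·c) = √(16900 × 10 × 0.012) = √2028.0 ≈ 45.03 mm.
The +f correction barely moves this — solving exactly, f² + N·c·f − N·c·H = 0 ⇒ f = (−N·c + √((N·c)² + 4·N·c·H))/2 = (−0.12 + √8112.0)/2 ≈ 44.973 mm, so f ≈ 45.0 mm.

45.0 mm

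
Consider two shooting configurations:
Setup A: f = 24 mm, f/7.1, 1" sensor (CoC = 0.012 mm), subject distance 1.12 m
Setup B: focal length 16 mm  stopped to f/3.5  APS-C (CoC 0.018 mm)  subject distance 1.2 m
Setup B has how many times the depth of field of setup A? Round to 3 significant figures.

2.05

Setup A: H = 24²/(7.1×0.012) + 24 ≈ 6784.6 mm; DoF = Df − Dn = 1336.70 − 963.76 ≈ 372.94 mm.
Setup B: H = 16²/(3.5×0.018) + 16 ≈ 4079.5 mm; DoF = Df − Dn = 1693.42 − 929.24 ≈ 764.18 mm.
Ratio = 764.18 / 372.94 ≈ 2.05.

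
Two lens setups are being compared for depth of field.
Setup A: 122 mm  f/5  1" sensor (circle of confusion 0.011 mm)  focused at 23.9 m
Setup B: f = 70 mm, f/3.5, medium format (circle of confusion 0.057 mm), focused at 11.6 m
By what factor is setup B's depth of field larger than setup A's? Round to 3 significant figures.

Setup A: H = 122²/(5×0.011) + 122 ≈ 270740.2 mm; DoF = Df − Dn = 26202.3 − 21969.6 ≈ 4232.7 mm.
Setup B: H = 70²/(3.5×0.057) + 70 ≈ 24631.4 mm; DoF = Df − Dn = 21864 − 7894 ≈ 13970 mm.
Ratio = 13970 / 4232.7 ≈ 3.30.

3.30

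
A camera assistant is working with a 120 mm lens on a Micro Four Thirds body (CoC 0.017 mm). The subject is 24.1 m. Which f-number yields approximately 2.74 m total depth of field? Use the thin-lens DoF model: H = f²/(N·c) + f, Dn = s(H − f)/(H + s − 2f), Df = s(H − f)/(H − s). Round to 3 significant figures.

Write h = H − f = f²/(N·c). The thin-lens limits are Dn = s·h/(h + (s−f)) and Df = s·h/(h − (s−f)), so DoF = Df − Dn = 2·s·(s−f)·h / (h² − (s−f)²).
That is a quadratic in h: DoF·h² − 2·s·(s−f)·h − DoF·(s−f)² = 0 ⇒ h = (s−f)·(s + √(s² + DoF²)) / DoF = 23980 × (24100 + √(24100² + 2740²)) / 2740 = 23980 × (24100 + 24255.3) / 2740 ≈ 423197 mm.
Then N = f²/(c·h) = 120² / (0.017 × 423197) = 14400 / 7194.3 ≈ 2.00.

f/2.00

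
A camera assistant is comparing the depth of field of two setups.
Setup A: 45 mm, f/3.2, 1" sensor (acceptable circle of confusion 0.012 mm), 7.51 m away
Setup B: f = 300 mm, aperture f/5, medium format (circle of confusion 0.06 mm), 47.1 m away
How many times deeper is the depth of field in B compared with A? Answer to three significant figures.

6.94

Setup A: H = 45²/(3.2×0.012) + 45 ≈ 52779.4 mm; DoF = Df − Dn = 8748.4 − 6578.7 ≈ 2169.7 mm.
Setup B: H = 300²/(5×0.06) + 300 ≈ 300300.0 mm; DoF = Df − Dn = 55806 − 40744 ≈ 15062 mm.
Ratio = 15062 / 2169.7 ≈ 6.94.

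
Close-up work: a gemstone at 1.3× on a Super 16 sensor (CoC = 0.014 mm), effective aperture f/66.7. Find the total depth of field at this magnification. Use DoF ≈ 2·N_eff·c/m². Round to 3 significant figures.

1.11 mm

At magnification m, DoF ≈ 2·N_eff·c/m² = 2 × 66.7 × 0.014 / 1.3² = 1.868 / 1.69 ≈ 1.11 mm.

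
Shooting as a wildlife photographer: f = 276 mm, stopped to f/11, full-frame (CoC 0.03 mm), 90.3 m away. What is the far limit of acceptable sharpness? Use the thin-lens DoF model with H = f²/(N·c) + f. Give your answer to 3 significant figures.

148 m

Hyperfocal distance H = f²/(N·c) + f = 276²/(11 × 0.03) + 276 = 76176/0.33 + 276 ≈ 231112.4 mm ≈ 231.1 m.
Far limit Df = s·(H − f)/(H − s) = 90300 × (231112.4 − 276) / (231112.4 − 90300) = 90300 × 230836.4 / 140812.4 ≈ 148030 mm ≈ 148 m.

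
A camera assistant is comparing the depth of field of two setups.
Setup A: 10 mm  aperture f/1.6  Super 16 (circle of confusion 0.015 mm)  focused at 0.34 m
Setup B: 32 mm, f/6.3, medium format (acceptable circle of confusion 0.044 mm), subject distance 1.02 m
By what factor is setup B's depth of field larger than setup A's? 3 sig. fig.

10.8

Setup A: H = 10²/(1.6×0.015) + 10 ≈ 4176.7 mm; DoF = Df − Dn = 369.244 − 315.048 ≈ 54.196 mm.
Setup B: H = 32²/(6.3×0.044) + 32 ≈ 3726.1 mm; DoF = Df − Dn = 1392.41 − 804.76 ≈ 587.65 mm.
Ratio = 587.65 / 54.196 ≈ 10.8.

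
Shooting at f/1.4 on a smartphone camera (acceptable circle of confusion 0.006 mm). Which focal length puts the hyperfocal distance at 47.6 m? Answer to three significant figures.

20.0 mm

From H = f²/(N·c) + f, with f ≪ H: f ≈ √(H·N·c) = √(47600 × 1.4 × 0.006) = √399.84 ≈ 20.00 mm.
The +f correction barely moves this — solving exactly, f² + N·c·f − N·c·H = 0 ⇒ f = (−N·c + √((N·c)² + 4·N·c·H))/2 = (−0.0084 + √1599.4)/2 ≈ 19.992 mm, so f ≈ 20.0 mm.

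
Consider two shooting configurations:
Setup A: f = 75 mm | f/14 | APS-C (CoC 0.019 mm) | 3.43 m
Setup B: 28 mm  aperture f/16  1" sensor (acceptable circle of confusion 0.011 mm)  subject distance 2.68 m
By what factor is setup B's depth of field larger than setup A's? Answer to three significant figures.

4.43

Setup A: H = 75²/(14×0.019) + 75 ≈ 21221.6 mm; DoF = Df − Dn = 4076.8 − 2960.3 ≈ 1116.5 mm.
Setup B: H = 28²/(16×0.011) + 28 ≈ 4482.5 mm; DoF = Df − Dn = 6623.0 − 1679.9 ≈ 4943.1 mm.
Ratio = 4943.1 / 1116.5 ≈ 4.43.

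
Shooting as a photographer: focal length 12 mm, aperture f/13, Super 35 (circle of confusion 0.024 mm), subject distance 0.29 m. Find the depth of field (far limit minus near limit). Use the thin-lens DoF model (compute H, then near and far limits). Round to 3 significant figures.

Hyperfocal distance H = f²/(N·c) + f = 12²/(13 × 0.024) + 12 = 144/0.312 + 12 ≈ 473.5 mm ≈ 0.474 m.
Near limit Dn = s·(H − f)/(H + s − 2f) = 290 × (473.5 − 12) / (473.5 + 290 − 2 × 12) = 290 × 461.5 / 739.5 ≈ 180.99 mm.
Far limit Df = s·(H − f)/(H − s) = 290 × (473.5 − 12) / (473.5 − 290) = 290 × 461.5 / 183.5 ≈ 729.25 mm.
Depth of field = Df − Dn = 729.25 − 180.99 ≈ 548.26 mm ≈ 0.548 m.

0.548 m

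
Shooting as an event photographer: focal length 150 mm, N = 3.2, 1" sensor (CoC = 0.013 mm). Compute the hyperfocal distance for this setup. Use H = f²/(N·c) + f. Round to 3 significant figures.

541 m

Hyperfocal distance H = f²/(N·c) + f = 150²/(3.2 × 0.013) + 150 = 22500/0.0416 + 150 ≈ 541015.4 mm ≈ 541 m.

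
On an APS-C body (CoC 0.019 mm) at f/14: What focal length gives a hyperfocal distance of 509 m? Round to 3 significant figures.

From H = f²/(N·c) + f, with f ≪ H: f ≈ √(H·N·c) = √(509000 × 14 × 0.019) = √135394 ≈ 368.0 mm.
The +f correction barely moves this — solving exactly, f² + N·c·f − N·c·H = 0 ⇒ f = (−N·c + √((N·c)² + 4·N·c·H))/2 = (−0.266 + √541576)/2 ≈ 367.83 mm, so f ≈ 368 mm.

368 mm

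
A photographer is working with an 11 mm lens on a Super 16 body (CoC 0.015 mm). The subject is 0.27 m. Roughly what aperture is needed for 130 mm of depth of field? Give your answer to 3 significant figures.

f/7.11

Write h = H − f = f²/(N·c). The thin-lens limits are Dn = s·h/(h + (s−f)) and Df = s·h/(h − (s−f)), so DoF = Df − Dn = 2·s·(s−f)·h / (h² − (s−f)²).
That is a quadratic in h: DoF·h² − 2·s·(s−f)·h − DoF·(s−f)² = 0 ⇒ h = (s−f)·(s + √(s² + DoF²)) / DoF = 259 × (270 + √(270² + 130²)) / 130 = 259 × (270 + 299.666) / 130 ≈ 1135.0 mm.
Then N = f²/(c·h) = 11² / (0.015 × 1135.0) = 121 / 17.024 ≈ 7.11.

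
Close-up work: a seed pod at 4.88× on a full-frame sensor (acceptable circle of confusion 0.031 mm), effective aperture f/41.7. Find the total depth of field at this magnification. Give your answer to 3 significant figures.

0.109 mm

At magnification m, DoF ≈ 2·N_eff·c/m² = 2 × 41.7 × 0.031 / 4.88² = 2.585 / 23.81 ≈ 0.109 mm.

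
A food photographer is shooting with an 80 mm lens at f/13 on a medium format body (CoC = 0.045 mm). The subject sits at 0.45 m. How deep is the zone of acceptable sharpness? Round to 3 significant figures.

30.5 mm

Hyperfocal distance H = f²/(N·c) + f = 80²/(13 × 0.045) + 80 = 6400/0.585 + 80 ≈ 11020.2 mm ≈ 11.02 m.
Near limit Dn = s·(H − f)/(H + s − 2f) = 450 × (11020.2 − 80) / (11020.2 + 450 − 2 × 80) = 450 × 10940.2 / 11310.2 ≈ 435.279 mm.
Far limit Df = s·(H − f)/(H − s) = 450 × (11020.2 − 80) / (11020.2 − 450) = 450 × 10940.2 / 10570.2 ≈ 465.752 mm.
Depth of field = Df − Dn = 465.752 − 435.279 ≈ 30.473 mm.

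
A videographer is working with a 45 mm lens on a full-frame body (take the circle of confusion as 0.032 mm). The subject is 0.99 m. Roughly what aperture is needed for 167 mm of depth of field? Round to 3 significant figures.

Write h = H − f = f²/(N·c). The thin-lens limits are Dn = s·h/(h + (s−f)) and Df = s·h/(h − (s−f)), so DoF = Df − Dn = 2·s·(s−f)·h / (h² − (s−f)²).
That is a quadratic in h: DoF·h² − 2·s·(s−f)·h − DoF·(s−f)² = 0 ⇒ h = (s−f)·(s + √(s² + DoF²)) / DoF = 945 × (990 + √(990² + 167²)) / 167 = 945 × (990 + 1003.99) / 167 ≈ 11283 mm.
Then N = f²/(c·h) = 45² / (0.032 × 11283) = 2025 / 361.07 ≈ 5.61.

f/5.61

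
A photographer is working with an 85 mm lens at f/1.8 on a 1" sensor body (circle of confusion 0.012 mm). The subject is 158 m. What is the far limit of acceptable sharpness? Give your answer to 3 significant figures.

299 m

Hyperfocal distance H = f²/(N·c) + f = 85²/(1.8 × 0.012) + 85 = 7225/0.0216 + 85 ≈ 334575.7 mm ≈ 334.6 m.
Far limit Df = s·(H − f)/(H − s) = 158000 × (334575.7 − 85) / (334575.7 − 158000) = 158000 × 334490.7 / 176575.7 ≈ 299302 mm ≈ 299 m.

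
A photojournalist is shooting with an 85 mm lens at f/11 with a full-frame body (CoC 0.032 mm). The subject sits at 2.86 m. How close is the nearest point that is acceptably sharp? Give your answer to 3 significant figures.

Hyperfocal distance H = f²/(N·c) + f = 85²/(11 × 0.032) + 85 = 7225/0.352 + 85 ≈ 20610.6 mm ≈ 20.61 m.
Near limit Dn = s·(H − f)/(H + s − 2f) = 2860 × (20610.6 − 85) / (20610.6 + 2860 − 2 × 85) = 2860 × 20525.6 / 23300.6 ≈ 2519.4 mm ≈ 2.52 m.

2.52 m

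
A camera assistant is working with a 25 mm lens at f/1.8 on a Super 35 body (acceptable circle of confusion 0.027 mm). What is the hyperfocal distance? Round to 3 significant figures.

Hyperfocal distance H = f²/(N·c) + f = 25²/(1.8 × 0.027) + 25 = 625/0.0486 + 25 ≈ 12885.1 mm ≈ 12.9 m.

12.9 m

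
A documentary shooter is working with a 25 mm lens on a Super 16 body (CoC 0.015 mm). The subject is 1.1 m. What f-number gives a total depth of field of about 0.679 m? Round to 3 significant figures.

f/11

Write h = H − f = f²/(N·c). The thin-lens limits are Dn = s·h/(h + (s−f)) and Df = s·h/(h − (s−f)), so DoF = Df − Dn = 2·s·(s−f)·h / (h² − (s−f)²).
That is a quadratic in h: DoF·h² − 2·s·(s−f)·h − DoF·(s−f)² = 0 ⇒ h = (s−f)·(s + √(s² + DoF²)) / DoF = 1075 × (1100 + √(1100² + 679²)) / 679 = 1075 × (1100 + 1292.69) / 679 ≈ 3788.1 mm.
Then N = f²/(c·h) = 25² / (0.015 × 3788.1) = 625 / 56.822 ≈ 11.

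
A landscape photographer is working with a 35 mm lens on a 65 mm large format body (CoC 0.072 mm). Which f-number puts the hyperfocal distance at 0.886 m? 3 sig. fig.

Rearrange H = f²/(N·c) + f for N: N = f² / ((H − f)·c).
N = 35² / ((886 − 35) × 0.072) = 1225 / 61.27 ≈ 20.

f/20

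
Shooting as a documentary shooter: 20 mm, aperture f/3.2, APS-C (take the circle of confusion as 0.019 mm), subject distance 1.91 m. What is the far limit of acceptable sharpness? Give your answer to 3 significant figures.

2.68 m

Hyperfocal distance H = f²/(N·c) + f = 20²/(3.2 × 0.019) + 20 = 400/0.0608 + 20 ≈ 6598.9 mm ≈ 6.599 m.
Far limit Df = s·(H − f)/(H − s) = 1910 × (6598.9 − 20) / (6598.9 − 1910) = 1910 × 6578.9 / 4688.9 ≈ 2679.9 mm ≈ 2.68 m.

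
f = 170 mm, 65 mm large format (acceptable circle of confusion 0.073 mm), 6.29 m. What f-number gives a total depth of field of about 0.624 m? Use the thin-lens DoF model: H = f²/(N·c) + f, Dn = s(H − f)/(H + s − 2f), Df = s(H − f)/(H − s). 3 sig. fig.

f/3.20

Write h = H − f = f²/(N·c). The thin-lens limits are Dn = s·h/(h + (s−f)) and Df = s·h/(h − (s−f)), so DoF = Df − Dn = 2·s·(s−f)·h / (h² − (s−f)²).
That is a quadratic in h: DoF·h² − 2·s·(s−f)·h − DoF·(s−f)² = 0 ⇒ h = (s−f)·(s + √(s² + DoF²)) / DoF = 6120 × (6290 + √(6290² + 624²)) / 624 = 6120 × (6290 + 6320.88) / 624 ≈ 123684 mm.
Then N = f²/(c·h) = 170² / (0.073 × 123684) = 28900 / 9028.9 ≈ 3.20.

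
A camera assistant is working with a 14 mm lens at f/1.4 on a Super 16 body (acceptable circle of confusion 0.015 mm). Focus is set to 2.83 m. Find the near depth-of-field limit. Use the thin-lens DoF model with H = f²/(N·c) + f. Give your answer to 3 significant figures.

Hyperfocal distance H = f²/(N·c) + f = 14²/(1.4 × 0.015) + 14 = 196/0.021 + 14 ≈ 9347.3 mm ≈ 9.347 m.
Near limit Dn = s·(H − f)/(H + s − 2f) = 2830 × (9347.3 − 14) / (9347.3 + 2830 − 2 × 14) = 2830 × 9333.3 / 12149.3 ≈ 2174.1 mm ≈ 2.17 m.

2.17 m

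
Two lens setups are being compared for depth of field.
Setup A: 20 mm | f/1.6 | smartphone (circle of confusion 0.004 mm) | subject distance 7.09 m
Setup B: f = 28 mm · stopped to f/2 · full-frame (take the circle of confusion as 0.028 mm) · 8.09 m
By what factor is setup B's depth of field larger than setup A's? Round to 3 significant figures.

Setup A: H = 20²/(1.6×0.004) + 20 ≈ 62520.0 mm; DoF = Df − Dn = 7994.3 − 6369.5 ≈ 1624.8 mm.
Setup B: H = 28²/(2×0.028) + 28 ≈ 14028.0 mm; DoF = Df − Dn = 19074 − 5134 ≈ 13940 mm.
Ratio = 13940 / 1624.8 ≈ 8.58.

8.58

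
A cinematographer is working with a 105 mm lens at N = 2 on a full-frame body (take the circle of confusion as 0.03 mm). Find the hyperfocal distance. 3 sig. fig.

184 m

Hyperfocal distance H = f²/(N·c) + f = 105²/(2 × 0.03) + 105 = 11025/0.06 + 105 ≈ 183855.0 mm ≈ 184 m.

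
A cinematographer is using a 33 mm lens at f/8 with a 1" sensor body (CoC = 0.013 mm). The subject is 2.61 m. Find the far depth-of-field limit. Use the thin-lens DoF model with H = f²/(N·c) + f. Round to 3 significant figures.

3.46 m

Hyperfocal distance H = f²/(N·c) + f = 33²/(8 × 0.013) + 33 = 1089/0.104 + 33 ≈ 10504.2 mm ≈ 10.50 m.
Far limit Df = s·(H − f)/(H − s) = 2610 × (10504.2 − 33) / (10504.2 − 2610) = 2610 × 10471.2 / 7894.2 ≈ 3462.0 mm ≈ 3.46 m.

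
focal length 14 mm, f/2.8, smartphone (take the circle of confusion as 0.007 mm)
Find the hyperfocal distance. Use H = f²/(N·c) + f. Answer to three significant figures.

10.0 m

Hyperfocal distance H = f²/(N·c) + f = 14²/(2.8 × 0.007) + 14 = 196/0.0196 + 14 ≈ 10014.0 mm ≈ 10.0 m.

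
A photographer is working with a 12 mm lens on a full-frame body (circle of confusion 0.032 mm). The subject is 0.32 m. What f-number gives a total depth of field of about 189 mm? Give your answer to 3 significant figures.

f/3.99

Write h = H − f = f²/(N·c). The thin-lens limits are Dn = s·h/(h + (s−f)) and Df = s·h/(h − (s−f)), so DoF = Df − Dn = 2·s·(s−f)·h / (h² − (s−f)²).
That is a quadratic in h: DoF·h² − 2·s·(s−f)·h − DoF·(s−f)² = 0 ⇒ h = (s−f)·(s + √(s² + DoF²)) / DoF = 308 × (320 + √(320² + 189²)) / 189 = 308 × (320 + 371.646) / 189 ≈ 1127.1 mm.
Then N = f²/(c·h) = 12² / (0.032 × 1127.1) = 144 / 36.068 ≈ 3.99.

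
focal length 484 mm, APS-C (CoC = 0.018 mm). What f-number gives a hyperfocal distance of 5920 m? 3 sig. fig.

f/2.20

Rearrange H = f²/(N·c) + f for N: N = f² / ((H − f)·c).
N = 484² / ((5920000 − 484) × 0.018) = 234256 / 106551 ≈ 2.20.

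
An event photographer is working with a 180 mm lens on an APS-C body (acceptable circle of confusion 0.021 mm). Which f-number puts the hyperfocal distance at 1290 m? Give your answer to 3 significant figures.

Rearrange H = f²/(N·c) + f for N: N = f² / ((H − f)·c).
N = 180² / ((1290000 − 180) × 0.021) = 32400 / 27086 ≈ 1.20.

f/1.20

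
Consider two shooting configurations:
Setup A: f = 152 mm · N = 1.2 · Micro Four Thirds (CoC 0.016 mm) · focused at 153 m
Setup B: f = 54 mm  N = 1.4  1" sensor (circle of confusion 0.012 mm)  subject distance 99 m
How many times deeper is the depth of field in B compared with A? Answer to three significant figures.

4.23

Setup A: H = 152²/(1.2×0.016) + 152 ≈ 1203485.3 mm; DoF = Df − Dn = 175262 − 135756 ≈ 39506 mm.
Setup B: H = 54²/(1.4×0.012) + 54 ≈ 173625.4 mm; DoF = Df − Dn = 230264 − 63055 ≈ 167209 mm.
Ratio = 167209 / 39506 ≈ 4.23.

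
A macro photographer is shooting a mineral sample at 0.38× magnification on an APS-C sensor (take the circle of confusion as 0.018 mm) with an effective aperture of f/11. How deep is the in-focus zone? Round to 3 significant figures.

2.74 mm

At magnification m, DoF ≈ 2·N_eff·c/m² = 2 × 11 × 0.018 / 0.38² = 0.396 / 0.1444 ≈ 2.74 mm.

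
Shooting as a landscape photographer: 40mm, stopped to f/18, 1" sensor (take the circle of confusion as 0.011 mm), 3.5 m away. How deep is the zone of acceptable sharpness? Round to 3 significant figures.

Hyperfocal distance H = f²/(N·c) + f = 40²/(18 × 0.011) + 40 = 1600/0.198 + 40 ≈ 8120.8 mm ≈ 8.121 m.
Near limit Dn = s·(H − f)/(H + s − 2f) = 3500 × (8120.8 − 40) / (8120.8 + 3500 − 2 × 40) = 3500 × 8080.8 / 11540.8 ≈ 2450.7 mm.
Far limit Df = s·(H − f)/(H − s) = 3500 × (8120.8 − 40) / (8120.8 − 3500) = 3500 × 8080.8 / 4620.8 ≈ 6120.8 mm.
Depth of field = Df − Dn = 6120.8 − 2450.7 ≈ 3670.1 mm ≈ 3.67 m.

3.67 m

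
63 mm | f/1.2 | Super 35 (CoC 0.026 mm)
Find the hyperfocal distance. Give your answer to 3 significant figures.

Hyperfocal distance H = f²/(N·c) + f = 63²/(1.2 × 0.026) + 63 = 3969/0.0312 + 63 ≈ 127274.5 mm ≈ 127 m.

127 m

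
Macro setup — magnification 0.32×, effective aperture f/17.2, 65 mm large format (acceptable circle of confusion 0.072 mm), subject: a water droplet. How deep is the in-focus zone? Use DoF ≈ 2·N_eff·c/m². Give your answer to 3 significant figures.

At magnification m, DoF ≈ 2·N_eff·c/m² = 2 × 17.2 × 0.072 / 0.32² = 2.477 / 0.1024 ≈ 24.2 mm.

24.2 mm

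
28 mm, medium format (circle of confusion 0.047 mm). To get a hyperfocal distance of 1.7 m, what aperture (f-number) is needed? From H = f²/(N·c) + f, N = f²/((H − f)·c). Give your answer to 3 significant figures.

Rearrange H = f²/(N·c) + f for N: N = f² / ((H − f)·c).
N = 28² / ((1700 − 28) × 0.047) = 784 / 78.58 ≈ 9.98.

f/9.98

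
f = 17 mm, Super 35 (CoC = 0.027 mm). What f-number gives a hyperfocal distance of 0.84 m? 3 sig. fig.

f/13

Rearrange H = f²/(N·c) + f for N: N = f² / ((H − f)·c).
N = 17² / ((840 − 17) × 0.027) = 289 / 22.22 ≈ 13.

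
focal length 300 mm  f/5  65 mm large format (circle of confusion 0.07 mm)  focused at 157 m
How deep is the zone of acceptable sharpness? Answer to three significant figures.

304 m

Hyperfocal distance H = f²/(N·c) + f = 300²/(5 × 0.07) + 300 = 90000/0.35 + 300 ≈ 257442.9 mm ≈ 257.4 m.
Near limit Dn = s·(H − f)/(H + s − 2f) = 157000 × (257442.9 − 300) / (257442.9 + 157000 − 2 × 300) = 157000 × 257142.9 / 413842.9 ≈ 97553 mm.
Far limit Df = s·(H − f)/(H − s) = 157000 × (257442.9 − 300) / (257442.9 − 157000) = 157000 × 257142.9 / 100442.9 ≈ 401934 mm.
Depth of field = Df − Dn = 401934 − 97553 ≈ 304381 mm ≈ 304 m.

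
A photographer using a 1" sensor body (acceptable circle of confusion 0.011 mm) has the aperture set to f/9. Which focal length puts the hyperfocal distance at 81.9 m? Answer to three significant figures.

90.0 mm

From H = f²/(N·c) + f, with f ≪ H: f ≈ √(H·N·c) = √(81900 × 9 × 0.011) = √8108.1 ≈ 90.04 mm.
The +f correction barely moves this — solving exactly, f² + N·c·f − N·c·H = 0 ⇒ f = (−N·c + √((N·c)² + 4·N·c·H))/2 = (−0.099 + √32432)/2 ≈ 89.996 mm, so f ≈ 90.0 mm.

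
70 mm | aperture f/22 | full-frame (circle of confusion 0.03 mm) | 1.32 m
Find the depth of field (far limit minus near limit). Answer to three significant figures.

457 mm

Hyperfocal distance H = f²/(N·c) + f = 70²/(22 × 0.03) + 70 = 4900/0.66 + 70 ≈ 7494.2 mm ≈ 7.494 m.
Near limit Dn = s·(H − f)/(H + s − 2f) = 1320 × (7494.2 − 70) / (7494.2 + 1320 − 2 × 70) = 1320 × 7424.2 / 8674.2 ≈ 1129.78 mm.
Far limit Df = s·(H − f)/(H − s) = 1320 × (7494.2 − 70) / (7494.2 − 1320) = 1320 × 7424.2 / 6174.2 ≈ 1587.24 mm.
Depth of field = Df − Dn = 1587.24 − 1129.78 ≈ 457.46 mm.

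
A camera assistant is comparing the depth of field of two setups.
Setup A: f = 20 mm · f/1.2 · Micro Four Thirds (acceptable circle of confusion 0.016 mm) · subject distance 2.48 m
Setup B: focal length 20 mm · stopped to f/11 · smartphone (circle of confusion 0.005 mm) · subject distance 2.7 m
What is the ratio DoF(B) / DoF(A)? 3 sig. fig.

3.88

Setup A: H = 20²/(1.2×0.016) + 20 ≈ 20853.3 mm; DoF = Df − Dn = 2812.05 − 2218.09 ≈ 593.96 mm.
Setup B: H = 20²/(11×0.005) + 20 ≈ 7292.7 mm; DoF = Df − Dn = 4275.5 − 1973.0 ≈ 2302.5 mm.
Ratio = 2302.5 / 593.96 ≈ 3.88.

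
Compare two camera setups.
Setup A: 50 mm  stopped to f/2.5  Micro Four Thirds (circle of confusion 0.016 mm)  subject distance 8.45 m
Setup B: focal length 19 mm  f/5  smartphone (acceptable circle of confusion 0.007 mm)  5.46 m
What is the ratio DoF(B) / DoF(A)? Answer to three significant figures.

3.45

Setup A: H = 50²/(2.5×0.016) + 50 ≈ 62550.0 mm; DoF = Df − Dn = 9762.0 − 7448.9 ≈ 2313.1 mm.
Setup B: H = 19²/(5×0.007) + 19 ≈ 10333.3 mm; DoF = Df − Dn = 11556.1 − 3574.4 ≈ 7981.7 mm.
Ratio = 7981.7 / 2313.1 ≈ 3.45.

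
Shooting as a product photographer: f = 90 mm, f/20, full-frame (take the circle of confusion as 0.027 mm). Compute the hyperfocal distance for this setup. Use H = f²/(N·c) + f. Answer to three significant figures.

15.1 m

Hyperfocal distance H = f²/(N·c) + f = 90²/(20 × 0.027) + 90 = 8100/0.54 + 90 ≈ 15090.0 mm ≈ 15.1 m.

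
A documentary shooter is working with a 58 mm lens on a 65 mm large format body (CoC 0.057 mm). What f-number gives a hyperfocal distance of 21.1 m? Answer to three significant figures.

Rearrange H = f²/(N·c) + f for N: N = f² / ((H − f)·c).
N = 58² / ((21100 − 58) × 0.057) = 3364 / 1199 ≈ 2.80.

f/2.80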